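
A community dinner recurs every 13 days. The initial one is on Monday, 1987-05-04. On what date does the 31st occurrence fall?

The 31st occurrence is 30 intervals after the first: 30 × 13 = 390 days after 1987-05-04.
May has 31 days — 27 days to the end of May leaves 363.
June has 30 days (333 left).
July has 31 days (302 left).
August has 31 days (271 left).
September has 30 days (241 left).
October has 31 days (210 left).
November has 30 days (180 left).
December has 31 days (149 left).
January has 31 days (118 left).
February has 29 days (89 left).
March has 31 days (58 left).
April has 30 days (28 left).
28 days into May → 1988-05-28.

1988-05-28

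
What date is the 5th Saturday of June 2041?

2041-06-29

The first Saturday of June 2041 is June 1.
The 5th Saturday is 4 weeks later: 1 + 28 = 29.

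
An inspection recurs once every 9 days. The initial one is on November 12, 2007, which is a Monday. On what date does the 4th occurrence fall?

The 4th occurrence is 3 intervals after the first: 3 × 9 = 27 days after November 12, 2007.
November has 30 days — 18 days to the end of November leaves 9.
9 days into December → December 9, 2007.

December 9, 2007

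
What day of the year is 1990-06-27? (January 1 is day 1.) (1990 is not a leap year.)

Days in months before June: 31 + 28 + 31 + 30 + 31 = 151.
Plus 27 days into June → day 178.

178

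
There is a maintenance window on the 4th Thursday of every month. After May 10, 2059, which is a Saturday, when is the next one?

May 2059 starts on a Thursday; its first Thursday is the 1st, so the 4th Thursday is the 22nd — May 22, 2059.
May 22, 2059 is after May 10, 2059, so that is the next one.

May 22, 2059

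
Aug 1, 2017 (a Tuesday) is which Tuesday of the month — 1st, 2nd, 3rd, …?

1st

Day 1 falls in week ⌈1/7⌉ of the month.
Days 1–7 hold the 1st Tuesday, 8–14 the 2nd, 15–21 the 3rd, 22–28 the 4th, 29–31 the 5th.
1 is in the range for the 1st.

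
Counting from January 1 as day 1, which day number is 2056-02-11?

Days in months before February: 31 = 31.
Plus 11 days into February → day 42.

42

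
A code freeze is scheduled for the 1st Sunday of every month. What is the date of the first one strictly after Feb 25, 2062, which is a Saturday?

Mar 5, 2062

Feb 2062 starts on a Wednesday, so its 1st Sunday is Feb 5, 2062 (4 days in).
That is not after Feb 25, 2062, so look at Mar 2062.
Mar 2062 starts on a Wednesday, so its 1st Sunday is Mar 5, 2062 (4 days in).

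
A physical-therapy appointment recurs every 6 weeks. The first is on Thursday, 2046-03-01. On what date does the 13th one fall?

The 13th occurrence is 12 intervals after the first: 12 × 42 = 504 days after 2046-03-01.
March has 31 days — 30 days to the end of March leaves 474.
From end of March to end of 2046 is 275 days (199 left).
January has 31 days (168 left).
February has 28 days (140 left).
March has 31 days (109 left).
April has 30 days (79 left).
May has 31 days (48 left).
June has 30 days (18 left).
18 days into July → 2047-07-18.

2047-07-18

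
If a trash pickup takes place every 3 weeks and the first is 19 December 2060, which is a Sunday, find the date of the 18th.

The 18th occurrence is 17 intervals after the first: 17 × 21 = 357 days after 19 December 2060.
December has 31 days — 12 days to the end of December leaves 345.
January has 31 days (314 left).
February has 28 days (286 left).
March has 31 days (255 left).
April has 30 days (225 left).
May has 31 days (194 left).
June has 30 days (164 left).
July has 31 days (133 left).
August has 31 days (102 left).
September has 30 days (72 left).
October has 31 days (41 left).
November has 30 days (11 left).
11 days into December → 11 December 2061.

11 December 2061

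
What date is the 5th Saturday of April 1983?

April 1983 begins on a Friday, so the first Saturday is April 2 (1 day later).
The 5th Saturday is 4 weeks later: 2 + 28 = 30.

30 April 1983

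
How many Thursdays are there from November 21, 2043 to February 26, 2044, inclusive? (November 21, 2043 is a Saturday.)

November 21, 2043 is a Saturday; the first Thursday on or after it is November 26, 2043 (5 days later).
From November 26, 2043 to February 26, 2044: 4 + 31 + 31 + 26 = 92 days (rest of November, December, January, February).
92 ÷ 7 = 13 full weeks with remainder 1, so 13 more Thursdays after the first → 14.

14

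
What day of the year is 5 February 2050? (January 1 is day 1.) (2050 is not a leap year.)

Days in months before February: 31 = 31.
Plus 5 days into February → day 36.

36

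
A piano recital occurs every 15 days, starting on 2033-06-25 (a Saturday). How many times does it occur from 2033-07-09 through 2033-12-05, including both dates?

10

Occurrences land 15·i days after 2033-06-25 for i = 0, 1, 2, …
2033-07-09 is 14 days after the start; 14 ÷ 15 = 0 remainder 14; since the remainder is 14, round up to i = 1. First occurrence in the window: #2 on 2033-07-10 (1×15 = 15 days in).
2033-12-05 is 163 days after the start; 163 ÷ 15 = 10 remainder 13. Last occurrence in the window: #11 on 2033-11-22.
Occurrences #2 through #11: 10 in total.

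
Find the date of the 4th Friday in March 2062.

March 2062 begins on a Wednesday, so the first Friday is March 3 (2 days later).
The 4th Friday is 3 weeks later: 3 + 21 = 24.

2062-03-24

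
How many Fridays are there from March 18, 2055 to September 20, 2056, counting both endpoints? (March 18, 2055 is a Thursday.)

79

March 18, 2055 is a Thursday; the first Friday on or after it is March 19, 2055 (1 day later).
From March 19, 2055 to September 20, 2056: 287 + 264 = 551 days (rest of 2055, to September 20, 2056 in 2056).
551 ÷ 7 = 78 full weeks with remainder 5, so 78 more Fridays after the first → 79.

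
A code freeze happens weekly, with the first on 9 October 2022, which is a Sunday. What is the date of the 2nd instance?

The 2nd occurrence is 1 interval after the first: 1 × 7 = 7 days after 9 October 2022.
7 days later is 16 October 2022.

16 October 2022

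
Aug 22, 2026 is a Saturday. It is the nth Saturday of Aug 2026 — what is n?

4th

Day 22 falls in week ⌈22/7⌉ of the month.
Days 1–7 hold the 1st Saturday, 8–14 the 2nd, 15–21 the 3rd, 22–28 the 4th, 29–31 the 5th.
22 is in the range for the 4th.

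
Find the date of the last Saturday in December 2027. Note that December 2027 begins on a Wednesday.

December 25, 2027

December 2027 begins on a Wednesday, so the first Saturday is December 4 (3 days later).
December 2027 has 31 days. Adding weeks: 4, 11, 18, 25 — the last one ≤ 31 is the 25th.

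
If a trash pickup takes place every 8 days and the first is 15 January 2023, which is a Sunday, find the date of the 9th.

20 March 2023

The 9th occurrence is 8 intervals after the first: 8 × 8 = 64 days after 15 January 2023.
January has 31 days — 16 days to the end of January leaves 48.
February has 28 days (20 left).
20 days into March → 20 March 2023.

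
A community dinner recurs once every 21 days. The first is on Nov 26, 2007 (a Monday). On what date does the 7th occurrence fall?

The 7th occurrence is 6 intervals after the first: 6 × 21 = 126 days after Nov 26, 2007.
Nov has 30 days — 4 days to the end of Nov leaves 122.
Dec has 31 days (91 left).
Jan has 31 days (60 left).
Feb has 29 days (31 left).
31 days into Mar → Mar 31, 2008.

Mar 31, 2008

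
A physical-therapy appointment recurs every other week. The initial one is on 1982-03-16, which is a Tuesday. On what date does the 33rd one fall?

1983-06-07

The 33rd occurrence is 32 intervals after the first: 32 × 14 = 448 days after 1982-03-16.
March has 31 days — 15 days to the end of March leaves 433.
From end of March to end of 1982 is 275 days (158 left).
January has 31 days (127 left).
February has 28 days (99 left).
March has 31 days (68 left).
April has 30 days (38 left).
May has 31 days (7 left).
7 days into June → 1983-06-07.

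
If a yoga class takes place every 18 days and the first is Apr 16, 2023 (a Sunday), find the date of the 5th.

The 5th occurrence is 4 intervals after the first: 4 × 18 = 72 days after Apr 16, 2023.
Apr has 30 days — 14 days to the end of Apr leaves 58.
May has 31 days (27 left).
27 days into Jun → Jun 27, 2023.

Jun 27, 2023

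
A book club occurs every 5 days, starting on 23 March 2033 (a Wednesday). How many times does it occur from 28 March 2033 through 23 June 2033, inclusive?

18

Occurrences land 5·i days after 23 March 2033 for i = 0, 1, 2, …
28 March 2033 is 5 days after the start; 5 ÷ 5 = 1 remainder 0. First occurrence in the window: #2 on 28 March 2033 (1×5 = 5 days in).
23 June 2033 is 92 days after the start; 92 ÷ 5 = 18 remainder 2. Last occurrence in the window: #19 on 21 June 2033.
Occurrences #2 through #19: 18 in total.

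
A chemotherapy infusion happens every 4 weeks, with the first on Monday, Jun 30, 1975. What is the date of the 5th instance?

The 5th occurrence is 4 intervals after the first: 4 × 28 = 112 days after Jun 30, 1975.
Jun has 30 days — 0 days to the end of Jun leaves 112.
Jul has 31 days (81 left).
Aug has 31 days (50 left).
Sep has 30 days (20 left).
20 days into Oct → Oct 20, 1975.

Oct 20, 1975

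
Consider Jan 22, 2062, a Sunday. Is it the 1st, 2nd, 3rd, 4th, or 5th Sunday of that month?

Day 22 falls in week ⌈22/7⌉ of the month.
Days 1–7 hold the 1st Sunday, 8–14 the 2nd, 15–21 the 3rd, 22–28 the 4th, 29–31 the 5th.
22 is in the range for the 4th.

4th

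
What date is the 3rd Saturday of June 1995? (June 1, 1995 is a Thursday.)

1995-06-17

June 1995 begins on a Thursday, so the first Saturday is June 3 (2 days later).
The 3rd Saturday is 2 weeks later: 3 + 14 = 17.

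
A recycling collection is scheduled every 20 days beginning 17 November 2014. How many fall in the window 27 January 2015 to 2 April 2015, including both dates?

3

Occurrences land 20·i days after 17 November 2014 for i = 0, 1, 2, …
27 January 2015 is 71 days after the start; 71 ÷ 20 = 3 remainder 11; since the remainder is 11, round up to i = 4. First occurrence in the window: #5 on 5 February 2015 (4×20 = 80 days in).
2 April 2015 is 136 days after the start; 136 ÷ 20 = 6 remainder 16. Last occurrence in the window: #7 on 17 March 2015.
Occurrences #5 through #7: 3 in total.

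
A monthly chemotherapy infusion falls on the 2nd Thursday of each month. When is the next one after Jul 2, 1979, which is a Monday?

Jul 12, 1979

Jul 1979 starts on a Sunday; its first Thursday is the 5th, so the 2nd Thursday is the 12th — Jul 12, 1979.
Jul 12, 1979 is after Jul 2, 1979, so that is the next one.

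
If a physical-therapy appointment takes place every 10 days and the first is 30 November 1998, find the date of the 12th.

The 12th occurrence is 11 intervals after the first: 11 × 10 = 110 days after 30 November 1998.
November has 30 days — 0 days to the end of November leaves 110.
December has 31 days (79 left).
January has 31 days (48 left).
February has 28 days (20 left).
20 days into March → 20 March 1999.

20 March 1999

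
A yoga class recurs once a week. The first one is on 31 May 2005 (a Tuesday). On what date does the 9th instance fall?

The 9th occurrence is 8 intervals after the first: 8 × 7 = 56 days after 31 May 2005.
May has 31 days — 0 days to the end of May leaves 56.
June has 30 days (26 left).
26 days into July → 26 July 2005.

26 July 2005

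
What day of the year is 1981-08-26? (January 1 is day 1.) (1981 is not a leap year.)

Days in months before August: 31 + 28 + 31 + 30 + 31 + 30 + 31 = 212.
Plus 26 days into August → day 238.

238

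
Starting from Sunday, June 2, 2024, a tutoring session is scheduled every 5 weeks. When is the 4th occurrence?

The 4th occurrence is 3 intervals after the first: 3 × 35 = 105 days after June 2, 2024.
June has 30 days — 28 days to the end of June leaves 77.
July has 31 days (46 left).
August has 31 days (15 left).
15 days into September → September 15, 2024.

September 15, 2024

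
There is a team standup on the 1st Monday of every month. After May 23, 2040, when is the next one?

May 2040 starts on a Tuesday, so its 1st Monday is May 7, 2040 (6 days in).
That is not after May 23, 2040, so look at Jun 2040.
Jun 2040 starts on a Friday, so its 1st Monday is Jun 4, 2040 (3 days in).

Jun 4, 2040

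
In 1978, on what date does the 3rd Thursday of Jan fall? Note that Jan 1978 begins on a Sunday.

Jan 1978 begins on a Sunday, so the first Thursday is Jan 5 (4 days later).
The 3rd Thursday is 2 weeks later: 5 + 14 = 19.

Jan 19, 1978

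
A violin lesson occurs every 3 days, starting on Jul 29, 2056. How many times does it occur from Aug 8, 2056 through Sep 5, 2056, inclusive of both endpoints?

Occurrences land 3·i days after Jul 29, 2056 for i = 0, 1, 2, …
Aug 8, 2056 is 10 days after the start; 10 ÷ 3 = 3 remainder 1; since the remainder is 1, round up to i = 4. First occurrence in the window: #5 on Aug 10, 2056 (4×3 = 12 days in).
Sep 5, 2056 is 38 days after the start; 38 ÷ 3 = 12 remainder 2. Last occurrence in the window: #13 on Sep 3, 2056.
Occurrences #5 through #13: 9 in total.

9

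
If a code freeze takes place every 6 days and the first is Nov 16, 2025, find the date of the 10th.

Jan 9, 2026

The 10th occurrence is 9 intervals after the first: 9 × 6 = 54 days after Nov 16, 2025.
Nov has 30 days — 14 days to the end of Nov leaves 40.
Dec has 31 days (9 left).
9 days into Jan → Jan 9, 2026.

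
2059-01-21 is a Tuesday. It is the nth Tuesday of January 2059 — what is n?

3rd

Day 21 falls in week ⌈21/7⌉ of the month.
Days 1–7 hold the 1st Tuesday, 8–14 the 2nd, 15–21 the 3rd, 22–28 the 4th, 29–31 the 5th.
21 is in the range for the 3rd.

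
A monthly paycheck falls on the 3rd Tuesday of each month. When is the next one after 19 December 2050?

20 December 2050

December 2050 starts on a Thursday; its first Tuesday is the 6th, so the 3rd Tuesday is the 20th — 20 December 2050.
20 December 2050 is after 19 December 2050, so that is the next one.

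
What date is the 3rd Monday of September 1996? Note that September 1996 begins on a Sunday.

September 16, 1996

September 1996 begins on a Sunday, so the first Monday is September 2 (1 day later).
The 3rd Monday is 2 weeks later: 2 + 14 = 16.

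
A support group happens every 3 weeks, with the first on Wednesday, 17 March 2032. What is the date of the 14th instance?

15 December 2032

The 14th occurrence is 13 intervals after the first: 13 × 21 = 273 days after 17 March 2032.
March has 31 days — 14 days to the end of March leaves 259.
April has 30 days (229 left).
May has 31 days (198 left).
June has 30 days (168 left).
July has 31 days (137 left).
August has 31 days (106 left).
September has 30 days (76 left).
October has 31 days (45 left).
November has 30 days (15 left).
15 days into December → 15 December 2032.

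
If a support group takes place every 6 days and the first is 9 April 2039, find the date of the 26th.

6 September 2039

The 26th occurrence is 25 intervals after the first: 25 × 6 = 150 days after 9 April 2039.
April has 30 days — 21 days to the end of April leaves 129.
May has 31 days (98 left).
June has 30 days (68 left).
July has 31 days (37 left).
August has 31 days (6 left).
6 days into September → 6 September 2039.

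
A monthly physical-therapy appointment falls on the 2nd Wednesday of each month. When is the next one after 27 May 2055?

May 2055 starts on a Saturday; its first Wednesday is the 5th, so the 2nd Wednesday is the 12th — 12 May 2055.
That is not after 27 May 2055, so look at June 2055.
June 2055 starts on a Tuesday; its first Wednesday is the 2nd, so the 2nd Wednesday is the 9th — 9 June 2055.

9 June 2055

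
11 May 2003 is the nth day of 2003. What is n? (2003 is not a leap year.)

131

Days in months before May: 31 + 28 + 31 + 30 = 120.
Plus 11 days into May → day 131.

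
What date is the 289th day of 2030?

January has 31 days (289 − 31 = 258 remain).
February has 28 days (258 − 28 = 230 remain).
March has 31 days (230 − 31 = 199 remain).
April has 30 days (199 − 30 = 169 remain).
May has 31 days (169 − 31 = 138 remain).
June has 30 days (138 − 30 = 108 remain).
July has 31 days (108 − 31 = 77 remain).
August has 31 days (77 − 31 = 46 remain).
September has 30 days (46 − 30 = 16 remain).
16 into October → October 16.

2030-10-16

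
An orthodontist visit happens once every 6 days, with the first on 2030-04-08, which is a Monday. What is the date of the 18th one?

2030-07-19

The 18th occurrence is 17 intervals after the first: 17 × 6 = 102 days after 2030-04-08.
April has 30 days — 22 days to the end of April leaves 80.
May has 31 days (49 left).
June has 30 days (19 left).
19 days into July → 2030-07-19.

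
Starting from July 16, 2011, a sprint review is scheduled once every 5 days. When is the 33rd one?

December 23, 2011

The 33rd occurrence is 32 intervals after the first: 32 × 5 = 160 days after July 16, 2011.
July has 31 days — 15 days to the end of July leaves 145.
August has 31 days (114 left).
September has 30 days (84 left).
October has 31 days (53 left).
November has 30 days (23 left).
23 days into December → December 23, 2011.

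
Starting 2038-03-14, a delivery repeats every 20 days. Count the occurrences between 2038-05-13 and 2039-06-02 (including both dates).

Occurrences land 20·i days after 2038-03-14 for i = 0, 1, 2, …
2038-05-13 is 60 days after the start; 60 ÷ 20 = 3 remainder 0. First occurrence in the window: #4 on 2038-05-13 (3×20 = 60 days in).
2039-06-02 is 445 days after the start; 445 ÷ 20 = 22 remainder 5. Last occurrence in the window: #23 on 2039-05-28.
Occurrences #4 through #23: 20 in total.

20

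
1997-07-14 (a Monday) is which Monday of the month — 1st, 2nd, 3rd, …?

2nd

Day 14 falls in week ⌈14/7⌉ of the month.
Days 1–7 hold the 1st Monday, 8–14 the 2nd, 15–21 the 3rd, 22–28 the 4th, 29–31 the 5th.
14 is in the range for the 2nd.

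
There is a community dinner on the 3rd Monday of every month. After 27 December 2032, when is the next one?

December 2032 starts on a Wednesday; its first Monday is the 6th, so the 3rd Monday is the 20th — 20 December 2032.
That is not after 27 December 2032, so look at January 2033.
January 2033 starts on a Saturday; its first Monday is the 3rd, so the 3rd Monday is the 17th — 17 January 2033.

17 January 2033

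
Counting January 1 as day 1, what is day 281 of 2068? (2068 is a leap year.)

Jan has 31 days (281 − 31 = 250 remain).
Feb has 29 days (250 − 29 = 221 remain).
Mar has 31 days (221 − 31 = 190 remain).
Apr has 30 days (190 − 30 = 160 remain).
May has 31 days (160 − 31 = 129 remain).
Jun has 30 days (129 − 30 = 99 remain).
Jul has 31 days (99 − 31 = 68 remain).
Aug has 31 days (68 − 31 = 37 remain).
Sep has 30 days (37 − 30 = 7 remain).
7 into Oct → Oct 7.

Oct 7, 2068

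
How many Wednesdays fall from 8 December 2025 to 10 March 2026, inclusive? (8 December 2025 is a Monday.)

13

8 December 2025 is a Monday; the first Wednesday on or after it is 10 December 2025 (2 days later).
From 10 December 2025 to 10 March 2026: 21 + 31 + 28 + 10 = 90 days (rest of December, January, February, March).
90 ÷ 7 = 12 full weeks with remainder 6, so 12 more Wednesdays after the first → 13.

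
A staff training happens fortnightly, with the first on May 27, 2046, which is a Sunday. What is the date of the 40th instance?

November 24, 2047

The 40th occurrence is 39 intervals after the first: 39 × 14 = 546 days after May 27, 2046.
May has 31 days — 4 days to the end of May leaves 542.
From end of May to end of 2046 is 214 days (328 left).
January has 31 days (297 left).
February has 28 days (269 left).
March has 31 days (238 left).
April has 30 days (208 left).
May has 31 days (177 left).
June has 30 days (147 left).
July has 31 days (116 left).
August has 31 days (85 left).
September has 30 days (55 left).
October has 31 days (24 left).
24 days into November → November 24, 2047.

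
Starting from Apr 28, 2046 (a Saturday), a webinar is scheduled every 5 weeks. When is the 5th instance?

The 5th occurrence is 4 intervals after the first: 4 × 35 = 140 days after Apr 28, 2046.
Apr has 30 days — 2 days to the end of Apr leaves 138.
May has 31 days (107 left).
Jun has 30 days (77 left).
Jul has 31 days (46 left).
Aug has 31 days (15 left).
15 days into Sep → Sep 15, 2046.

Sep 15, 2046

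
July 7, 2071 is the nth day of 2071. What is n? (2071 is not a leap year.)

Days in months before July: 31 + 28 + 31 + 30 + 31 + 30 = 181.
Plus 7 days into July → day 188.

188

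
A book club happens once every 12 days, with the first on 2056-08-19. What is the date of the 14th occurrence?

2057-01-22

The 14th occurrence is 13 intervals after the first: 13 × 12 = 156 days after 2056-08-19.
August has 31 days — 12 days to the end of August leaves 144.
September has 30 days (114 left).
October has 31 days (83 left).
November has 30 days (53 left).
December has 31 days (22 left).
22 days into January → 2057-01-22.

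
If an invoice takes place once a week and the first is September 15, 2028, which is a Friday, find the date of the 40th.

The 40th occurrence is 39 intervals after the first: 39 × 7 = 273 days after September 15, 2028.
September has 30 days — 15 days to the end of September leaves 258.
October has 31 days (227 left).
November has 30 days (197 left).
December has 31 days (166 left).
January has 31 days (135 left).
February has 28 days (107 left).
March has 31 days (76 left).
April has 30 days (46 left).
May has 31 days (15 left).
15 days into June → June 15, 2029.

June 15, 2029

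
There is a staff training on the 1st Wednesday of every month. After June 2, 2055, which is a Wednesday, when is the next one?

June 2055 starts on a Tuesday, so its 1st Wednesday is June 2, 2055 (1 day in).
That is not after June 2, 2055, so look at July 2055.
July 2055 starts on a Thursday, so its 1st Wednesday is July 7, 2055 (6 days in).

July 7, 2055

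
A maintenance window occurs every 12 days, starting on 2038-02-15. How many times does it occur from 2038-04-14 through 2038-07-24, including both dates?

Occurrences land 12·i days after 2038-02-15 for i = 0, 1, 2, …
2038-04-14 is 58 days after the start; 58 ÷ 12 = 4 remainder 10; since the remainder is 10, round up to i = 5. First occurrence in the window: #6 on 2038-04-16 (5×12 = 60 days in).
2038-07-24 is 159 days after the start; 159 ÷ 12 = 13 remainder 3. Last occurrence in the window: #14 on 2038-07-21.
Occurrences #6 through #14: 9 in total.

9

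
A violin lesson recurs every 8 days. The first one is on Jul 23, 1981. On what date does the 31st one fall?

The 31st occurrence is 30 intervals after the first: 30 × 8 = 240 days after Jul 23, 1981.
Jul has 31 days — 8 days to the end of Jul leaves 232.
Aug has 31 days (201 left).
Sep has 30 days (171 left).
Oct has 31 days (140 left).
Nov has 30 days (110 left).
Dec has 31 days (79 left).
Jan has 31 days (48 left).
Feb has 28 days (20 left).
20 days into Mar → Mar 20, 1982.

Mar 20, 1982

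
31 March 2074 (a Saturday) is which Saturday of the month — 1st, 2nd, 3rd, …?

5th

Day 31 falls in week ⌈31/7⌉ of the month.
Days 1–7 hold the 1st Saturday, 8–14 the 2nd, 15–21 the 3rd, 22–28 the 4th, 29–31 the 5th.
31 is in the range for the 5th.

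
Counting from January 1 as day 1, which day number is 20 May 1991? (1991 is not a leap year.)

140

Days in months before May: 31 + 28 + 31 + 30 = 120.
Plus 20 days into May → day 140.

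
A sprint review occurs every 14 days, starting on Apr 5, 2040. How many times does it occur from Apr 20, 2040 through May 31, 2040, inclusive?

Occurrences land 14·i days after Apr 5, 2040 for i = 0, 1, 2, …
Apr 20, 2040 is 15 days after the start; 15 ÷ 14 = 1 remainder 1; since the remainder is 1, round up to i = 2. First occurrence in the window: #3 on May 3, 2040 (2×14 = 28 days in).
May 31, 2040 is 56 days after the start; 56 ÷ 14 = 4 remainder 0. Last occurrence in the window: #5 on May 31, 2040.
Occurrences #3 through #5: 3 in total.

3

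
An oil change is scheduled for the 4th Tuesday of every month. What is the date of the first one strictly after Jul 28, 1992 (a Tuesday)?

Jul 1992 starts on a Wednesday; its first Tuesday is the 7th, so the 4th Tuesday is the 28th — Jul 28, 1992.
That is not after Jul 28, 1992, so look at Aug 1992.
Aug 1992 starts on a Saturday; its first Tuesday is the 4th, so the 4th Tuesday is the 25th — Aug 25, 1992.

Aug 25, 1992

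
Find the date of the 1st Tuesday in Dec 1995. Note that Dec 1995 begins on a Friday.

Dec 5, 1995

Dec 1995 begins on a Friday, so the first Tuesday is Dec 5 (4 days later).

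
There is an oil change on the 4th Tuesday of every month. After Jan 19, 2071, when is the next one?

Jan 2071 starts on a Thursday; its first Tuesday is the 6th, so the 4th Tuesday is the 27th — Jan 27, 2071.
Jan 27, 2071 is after Jan 19, 2071, so that is the next one.

Jan 27, 2071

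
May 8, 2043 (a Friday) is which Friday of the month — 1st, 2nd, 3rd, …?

2nd

Day 8 falls in week ⌈8/7⌉ of the month.
Days 1–7 hold the 1st Friday, 8–14 the 2nd, 15–21 the 3rd, 22–28 the 4th, 29–31 the 5th.
8 is in the range for the 2nd.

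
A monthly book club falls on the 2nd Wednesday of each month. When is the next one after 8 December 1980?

December 1980 starts on a Monday; its first Wednesday is the 3rd, so the 2nd Wednesday is the 10th — 10 December 1980.
10 December 1980 is after 8 December 1980, so that is the next one.

10 December 1980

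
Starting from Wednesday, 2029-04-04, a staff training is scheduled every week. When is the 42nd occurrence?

The 42nd occurrence is 41 intervals after the first: 41 × 7 = 287 days after 2029-04-04.
April has 30 days — 26 days to the end of April leaves 261.
May has 31 days (230 left).
June has 30 days (200 left).
July has 31 days (169 left).
August has 31 days (138 left).
September has 30 days (108 left).
October has 31 days (77 left).
November has 30 days (47 left).
December has 31 days (16 left).
16 days into January → 2030-01-16.

2030-01-16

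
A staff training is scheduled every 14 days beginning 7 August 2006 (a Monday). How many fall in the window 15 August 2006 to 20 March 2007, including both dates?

16

Occurrences land 14·i days after 7 August 2006 for i = 0, 1, 2, …
15 August 2006 is 8 days after the start; 8 ÷ 14 = 0 remainder 8; since the remainder is 8, round up to i = 1. First occurrence in the window: #2 on 21 August 2006 (1×14 = 14 days in).
20 March 2007 is 225 days after the start; 225 ÷ 14 = 16 remainder 1. Last occurrence in the window: #17 on 19 March 2007.
Occurrences #2 through #17: 16 in total.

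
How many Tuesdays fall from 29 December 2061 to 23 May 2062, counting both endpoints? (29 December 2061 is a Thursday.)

29 December 2061 is a Thursday; the first Tuesday on or after it is 3 January 2062 (5 days later).
From 3 January 2062 to 23 May 2062: 28 + 28 + 31 + 30 + 23 = 140 days (rest of January, February, March, April, May).
140 ÷ 7 = 20 full weeks with remainder 0, so 20 more Tuesdays after the first → 21.

21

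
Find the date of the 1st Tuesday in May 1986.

1986-05-06

The first Tuesday of May 1986 is May 6.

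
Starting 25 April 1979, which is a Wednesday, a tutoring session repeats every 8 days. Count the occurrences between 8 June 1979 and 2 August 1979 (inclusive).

7

Occurrences land 8·i days after 25 April 1979 for i = 0, 1, 2, …
8 June 1979 is 44 days after the start; 44 ÷ 8 = 5 remainder 4; since the remainder is 4, round up to i = 6. First occurrence in the window: #7 on 12 June 1979 (6×8 = 48 days in).
2 August 1979 is 99 days after the start; 99 ÷ 8 = 12 remainder 3. Last occurrence in the window: #13 on 30 July 1979.
Occurrences #7 through #13: 7 in total.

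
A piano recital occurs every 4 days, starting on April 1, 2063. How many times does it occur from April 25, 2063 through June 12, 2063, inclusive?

13

Occurrences land 4·i days after April 1, 2063 for i = 0, 1, 2, …
April 25, 2063 is 24 days after the start; 24 ÷ 4 = 6 remainder 0. First occurrence in the window: #7 on April 25, 2063 (6×4 = 24 days in).
June 12, 2063 is 72 days after the start; 72 ÷ 4 = 18 remainder 0. Last occurrence in the window: #19 on June 12, 2063.
Occurrences #7 through #19: 13 in total.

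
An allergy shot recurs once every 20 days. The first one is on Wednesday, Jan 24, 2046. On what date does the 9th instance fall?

Jul 3, 2046

The 9th occurrence is 8 intervals after the first: 8 × 20 = 160 days after Jan 24, 2046.
Jan has 31 days — 7 days to the end of Jan leaves 153.
Feb has 28 days (125 left).
Mar has 31 days (94 left).
Apr has 30 days (64 left).
May has 31 days (33 left).
Jun has 30 days (3 left).
3 days into Jul → Jul 3, 2046.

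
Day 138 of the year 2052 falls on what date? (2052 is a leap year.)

Jan has 31 days (138 − 31 = 107 remain).
Feb has 29 days (107 − 29 = 78 remain).
Mar has 31 days (78 − 31 = 47 remain).
Apr has 30 days (47 − 30 = 17 remain).
17 into May → May 17.

May 17, 2052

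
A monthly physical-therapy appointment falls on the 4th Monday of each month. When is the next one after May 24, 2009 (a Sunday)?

May 2009 starts on a Friday; its first Monday is the 4th, so the 4th Monday is the 25th — May 25, 2009.
May 25, 2009 is after May 24, 2009, so that is the next one.

May 25, 2009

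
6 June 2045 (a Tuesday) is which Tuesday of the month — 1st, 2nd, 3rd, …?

Day 6 falls in week ⌈6/7⌉ of the month.
Days 1–7 hold the 1st Tuesday, 8–14 the 2nd, 15–21 the 3rd, 22–28 the 4th, 29–31 the 5th.
6 is in the range for the 1st.

1st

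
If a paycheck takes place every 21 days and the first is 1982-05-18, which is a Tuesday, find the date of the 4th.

1982-07-20

The 4th occurrence is 3 intervals after the first: 3 × 21 = 63 days after 1982-05-18.
May has 31 days — 13 days to the end of May leaves 50.
June has 30 days (20 left).
20 days into July → 1982-07-20.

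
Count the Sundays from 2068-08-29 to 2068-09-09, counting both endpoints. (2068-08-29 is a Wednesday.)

2068-08-29 is a Wednesday; the first Sunday on or after it is 2068-09-02 (4 days later).
From 2068-09-02 to 2068-09-09 is 9 − 2 = 7 days.
7 ÷ 7 = 1 full weeks with remainder 0, so 1 more Sundays after the first → 2.

2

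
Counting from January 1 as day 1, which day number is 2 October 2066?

275

Days in months before October: 31 + 28 + 31 + 30 + 31 + 30 + 31 + 31 + 30 = 273.
Plus 2 days into October → day 275.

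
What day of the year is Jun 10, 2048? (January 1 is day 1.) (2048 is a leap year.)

Days in months before Jun: 31 + 29 + 31 + 30 + 31 = 152.
Plus 10 days into Jun → day 162.

162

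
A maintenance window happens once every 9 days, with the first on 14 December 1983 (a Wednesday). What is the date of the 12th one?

22 March 1984

The 12th occurrence is 11 intervals after the first: 11 × 9 = 99 days after 14 December 1983.
December has 31 days — 17 days to the end of December leaves 82.
January has 31 days (51 left).
February has 29 days (22 left).
22 days into March → 22 March 1984.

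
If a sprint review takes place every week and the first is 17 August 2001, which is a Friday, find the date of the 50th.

26 July 2002

The 50th occurrence is 49 intervals after the first: 49 × 7 = 343 days after 17 August 2001.
August has 31 days — 14 days to the end of August leaves 329.
September has 30 days (299 left).
October has 31 days (268 left).
November has 30 days (238 left).
December has 31 days (207 left).
January has 31 days (176 left).
February has 28 days (148 left).
March has 31 days (117 left).
April has 30 days (87 left).
May has 31 days (56 left).
June has 30 days (26 left).
26 days into July → 26 July 2002.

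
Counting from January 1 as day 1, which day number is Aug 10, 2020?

223

Days in months before Aug: 31 + 29 + 31 + 30 + 31 + 30 + 31 = 213.
Plus 10 days into Aug → day 223.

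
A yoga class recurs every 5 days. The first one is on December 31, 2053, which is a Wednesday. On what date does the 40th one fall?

The 40th occurrence is 39 intervals after the first: 39 × 5 = 195 days after December 31, 2053.
December has 31 days — 0 days to the end of December leaves 195.
January has 31 days (164 left).
February has 28 days (136 left).
March has 31 days (105 left).
April has 30 days (75 left).
May has 31 days (44 left).
June has 30 days (14 left).
14 days into July → July 14, 2054.

July 14, 2054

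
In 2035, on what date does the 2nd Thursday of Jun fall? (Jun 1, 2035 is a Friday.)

Jun 2035 begins on a Friday, so the first Thursday is Jun 7 (6 days later).
The 2nd Thursday is 1 weeks later: 7 + 7 = 14.

Jun 14, 2035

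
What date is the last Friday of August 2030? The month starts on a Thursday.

August 2030 begins on a Thursday, so the first Friday is August 2 (1 day later).
August 2030 has 31 days. Adding weeks: 2, 9, 16, 23, 30 — the last one ≤ 31 is the 30th.

30 August 2030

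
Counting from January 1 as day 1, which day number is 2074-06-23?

174

Days in months before June: 31 + 28 + 31 + 30 + 31 = 151.
Plus 23 days into June → day 174.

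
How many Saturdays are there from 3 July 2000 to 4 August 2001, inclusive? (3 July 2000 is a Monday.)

57

3 July 2000 is a Monday; the first Saturday on or after it is 8 July 2000 (5 days later).
From 8 July 2000 to 4 August 2001: 176 + 216 = 392 days (rest of 2000, to 4 August 2001 in 2001).
392 ÷ 7 = 56 full weeks with remainder 0, so 56 more Saturdays after the first → 57.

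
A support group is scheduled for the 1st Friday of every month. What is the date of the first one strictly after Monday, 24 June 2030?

June 2030 starts on a Saturday, so its 1st Friday is 7 June 2030 (6 days in).
That is not after 24 June 2030, so look at July 2030.
July 2030 starts on a Monday, so its 1st Friday is 5 July 2030 (4 days in).

5 July 2030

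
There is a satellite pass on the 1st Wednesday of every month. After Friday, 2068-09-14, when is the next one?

2068-10-03

September 2068 starts on a Saturday, so its 1st Wednesday is 2068-09-05 (4 days in).
That is not after 2068-09-14, so look at October 2068.
October 2068 starts on a Monday, so its 1st Wednesday is 2068-10-03 (2 days in).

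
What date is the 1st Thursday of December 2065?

3 December 2065

December 2065 begins on a Tuesday, so the first Thursday is December 3 (2 days later).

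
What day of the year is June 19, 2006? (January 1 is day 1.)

170

Days in months before June: 31 + 28 + 31 + 30 + 31 = 151.
Plus 19 days into June → day 170.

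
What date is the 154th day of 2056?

2 June 2056

January has 31 days (154 − 31 = 123 remain).
February has 29 days (123 − 29 = 94 remain).
March has 31 days (94 − 31 = 63 remain).
April has 30 days (63 − 30 = 33 remain).
May has 31 days (33 − 31 = 2 remain).
2 into June → June 2.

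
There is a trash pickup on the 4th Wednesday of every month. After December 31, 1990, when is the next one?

December 1990 starts on a Saturday; its first Wednesday is the 5th, so the 4th Wednesday is the 26th — December 26, 1990.
That is not after December 31, 1990, so look at January 1991.
January 1991 starts on a Tuesday; its first Wednesday is the 2nd, so the 4th Wednesday is the 23rd — January 23, 1991.

January 23, 1991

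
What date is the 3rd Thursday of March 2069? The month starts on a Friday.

21 March 2069

March 2069 begins on a Friday, so the first Thursday is March 7 (6 days later).
The 3rd Thursday is 2 weeks later: 7 + 14 = 21.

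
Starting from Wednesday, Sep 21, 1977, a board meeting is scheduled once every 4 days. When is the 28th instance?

Jan 7, 1978

The 28th occurrence is 27 intervals after the first: 27 × 4 = 108 days after Sep 21, 1977.
Sep has 30 days — 9 days to the end of Sep leaves 99.
Oct has 31 days (68 left).
Nov has 30 days (38 left).
Dec has 31 days (7 left).
7 days into Jan → Jan 7, 1978.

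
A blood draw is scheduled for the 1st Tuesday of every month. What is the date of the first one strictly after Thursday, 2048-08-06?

2048-09-01

August 2048 starts on a Saturday, so its 1st Tuesday is 2048-08-04 (3 days in).
That is not after 2048-08-06, so look at September 2048.
September 2048 starts on a Tuesday, so its 1st Tuesday is 2048-09-01.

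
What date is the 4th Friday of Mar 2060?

The first Friday of Mar 2060 is Mar 5.
The 4th Friday is 3 weeks later: 5 + 21 = 26.

Mar 26, 2060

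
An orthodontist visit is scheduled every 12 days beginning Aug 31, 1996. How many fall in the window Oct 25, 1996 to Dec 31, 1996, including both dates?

Occurrences land 12·i days after Aug 31, 1996 for i = 0, 1, 2, …
Oct 25, 1996 is 55 days after the start; 55 ÷ 12 = 4 remainder 7; since the remainder is 7, round up to i = 5. First occurrence in the window: #6 on Oct 30, 1996 (5×12 = 60 days in).
Dec 31, 1996 is 122 days after the start; 122 ÷ 12 = 10 remainder 2. Last occurrence in the window: #11 on Dec 29, 1996.
Occurrences #6 through #11: 6 in total.

6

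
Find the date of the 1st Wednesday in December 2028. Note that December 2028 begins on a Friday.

December 6, 2028

December 2028 begins on a Friday, so the first Wednesday is December 6 (5 days later).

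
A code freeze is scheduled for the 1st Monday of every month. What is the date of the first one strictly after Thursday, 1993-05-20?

1993-06-07

May 1993 starts on a Saturday, so its 1st Monday is 1993-05-03 (2 days in).
That is not after 1993-05-20, so look at June 1993.
June 1993 starts on a Tuesday, so its 1st Monday is 1993-06-07 (6 days in).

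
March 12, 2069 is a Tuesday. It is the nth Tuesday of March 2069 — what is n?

Day 12 falls in week ⌈12/7⌉ of the month.
Days 1–7 hold the 1st Tuesday, 8–14 the 2nd, 15–21 the 3rd, 22–28 the 4th, 29–31 the 5th.
12 is in the range for the 2nd.

2nd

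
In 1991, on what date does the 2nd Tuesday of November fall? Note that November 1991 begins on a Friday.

November 1991 begins on a Friday, so the first Tuesday is November 5 (4 days later).
The 2nd Tuesday is 1 weeks later: 5 + 7 = 12.

1991-11-12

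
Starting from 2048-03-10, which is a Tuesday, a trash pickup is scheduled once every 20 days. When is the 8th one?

2048-07-28

The 8th occurrence is 7 intervals after the first: 7 × 20 = 140 days after 2048-03-10.
March has 31 days — 21 days to the end of March leaves 119.
April has 30 days (89 left).
May has 31 days (58 left).
June has 30 days (28 left).
28 days into July → 2048-07-28.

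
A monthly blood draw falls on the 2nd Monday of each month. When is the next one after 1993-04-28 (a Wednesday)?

April 1993 starts on a Thursday; its first Monday is the 5th, so the 2nd Monday is the 12th — 1993-04-12.
That is not after 1993-04-28, so look at May 1993.
May 1993 starts on a Saturday; its first Monday is the 3rd, so the 2nd Monday is the 10th — 1993-05-10.

1993-05-10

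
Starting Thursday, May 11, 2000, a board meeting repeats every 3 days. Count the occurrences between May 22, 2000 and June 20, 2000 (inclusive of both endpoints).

10

Occurrences land 3·i days after May 11, 2000 for i = 0, 1, 2, …
May 22, 2000 is 11 days after the start; 11 ÷ 3 = 3 remainder 2; since the remainder is 2, round up to i = 4. First occurrence in the window: #5 on May 23, 2000 (4×3 = 12 days in).
June 20, 2000 is 40 days after the start; 40 ÷ 3 = 13 remainder 1. Last occurrence in the window: #14 on June 19, 2000.
Occurrences #5 through #14: 10 in total.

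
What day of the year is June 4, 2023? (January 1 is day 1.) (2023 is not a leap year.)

155

Days in months before June: 31 + 28 + 31 + 30 + 31 = 151.
Plus 4 days into June → day 155.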